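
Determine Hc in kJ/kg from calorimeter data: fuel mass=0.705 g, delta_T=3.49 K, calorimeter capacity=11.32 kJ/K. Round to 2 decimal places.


Hc = C_cal * delta_T / m_fuel
Q_released = 11.32 * 3.49 = 39.5068 kJ
m_fuel = 0.705 g = 0.705/1000 kg = 0.000705 kg
Hc = 39.5068 / 0.000705 = 56038.01 kJ/kg


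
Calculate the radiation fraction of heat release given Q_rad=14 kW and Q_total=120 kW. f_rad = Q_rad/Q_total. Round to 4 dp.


f_rad = Q_rad / Q_total
f_rad = 14 / 120 = 0.1167


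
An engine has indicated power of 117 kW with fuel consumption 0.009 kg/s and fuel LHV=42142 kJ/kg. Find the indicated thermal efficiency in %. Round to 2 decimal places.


eta_ith = (IP / (mf * LHV)) * 100
Denominator = 0.009 * 42142 = 379.2780 kW
eta_ith = (117 / 379.2780) * 100 = 30.85%


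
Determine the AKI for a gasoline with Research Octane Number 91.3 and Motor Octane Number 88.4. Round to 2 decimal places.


AKI = (RON + MON) / 2
AKI = (91.3 + 88.4) / 2
AKI = 179.7 / 2 = 89.85


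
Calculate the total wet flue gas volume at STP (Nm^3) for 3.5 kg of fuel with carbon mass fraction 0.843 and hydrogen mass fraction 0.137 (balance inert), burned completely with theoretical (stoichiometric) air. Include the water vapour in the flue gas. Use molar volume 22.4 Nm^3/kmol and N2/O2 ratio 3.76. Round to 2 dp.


Per kg fuel: CO2 = (C/12 kmol)*22.4 = (0.843/12)*22.4 = 1.57360 Nm^3
Per kg fuel: H2O = (H/2 kmol)*22.4 = (0.137/2)*22.4 = 1.53440 Nm^3
O2 needed per kg fuel = C/12 + H/4 = 0.843/12 + 0.137/4 = 0.10450000 kmol
Per kg fuel: N2 = O2*3.76*22.4 = 0.10450000*3.76*22.4 = 8.80141 Nm^3
Total per kg = 1.57360 + 1.53440 + 8.80141 = 11.90941 Nm^3
Total = 11.90941 * 3.5 = 41.68 Nm^3


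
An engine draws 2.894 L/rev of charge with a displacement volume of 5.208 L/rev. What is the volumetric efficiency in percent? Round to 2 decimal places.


eta_v = (V_actual / V_disp) * 100
Ratio = 2.894 / 5.208 = 0.5557
eta_v = 0.5557 * 100 = 55.57%


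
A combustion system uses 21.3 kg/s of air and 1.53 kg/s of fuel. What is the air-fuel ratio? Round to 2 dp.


AFR = m_air / m_fuel
AFR = 21.3 / 1.53 = 13.92


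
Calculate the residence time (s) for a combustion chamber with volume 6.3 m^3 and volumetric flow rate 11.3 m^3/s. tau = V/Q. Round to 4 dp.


tau = V / Q_flow
tau = 6.3 / 11.3 = 0.5575 s


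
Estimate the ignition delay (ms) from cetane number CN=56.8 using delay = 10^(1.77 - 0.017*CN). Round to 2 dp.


delay = 10^(1.77 - 0.017*CN)
Exponent = 1.77 - 0.017*56.8 = 0.8044
delay = 10^0.8044 = 6.37 ms


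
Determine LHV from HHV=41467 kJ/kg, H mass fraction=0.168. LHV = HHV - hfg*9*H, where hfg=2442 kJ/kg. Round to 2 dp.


LHV = HHV - hfg * 9 * H
Water correction = 2442 * 9 * 0.168 = 3692.304 kJ/kg
LHV = 41467 - 3692.304 = 37774.70 kJ/kg


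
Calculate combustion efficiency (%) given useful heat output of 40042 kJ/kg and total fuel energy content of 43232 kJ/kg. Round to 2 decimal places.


Efficiency = (Q_useful / Q_fuel) * 100
Efficiency = (40042 / 43232) * 100
Efficiency = 0.9262 * 100 = 92.62%


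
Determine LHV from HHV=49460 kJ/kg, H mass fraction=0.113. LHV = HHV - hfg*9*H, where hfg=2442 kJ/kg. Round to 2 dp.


LHV = HHV - hfg * 9 * H
Water correction = 2442 * 9 * 0.113 = 2483.514 kJ/kg
LHV = 49460 - 2483.514 = 46976.49 kJ/kg


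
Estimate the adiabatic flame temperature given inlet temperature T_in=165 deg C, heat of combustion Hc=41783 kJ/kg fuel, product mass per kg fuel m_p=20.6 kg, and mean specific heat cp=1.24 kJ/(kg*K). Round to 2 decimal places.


T_ad = T_in + Hc / (m_p * cp)
Denominator = 20.6 * 1.24 = 25.5440
Temperature rise = 41783 / 25.5440 = 1635.73 K
T_ad = 165 + 1635.73 = 1800.73 deg C


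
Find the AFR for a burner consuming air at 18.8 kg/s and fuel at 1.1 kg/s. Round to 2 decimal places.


AFR = m_air / m_fuel
AFR = 18.8 / 1.1 = 17.09


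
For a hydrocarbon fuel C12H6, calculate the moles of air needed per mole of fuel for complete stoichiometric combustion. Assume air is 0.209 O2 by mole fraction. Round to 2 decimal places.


Balanced combustion: C12H6 + 13.5 O2 -> 12 CO2 + 3 H2O
O2 needed = C + H/4 = 12 + 6/4 = 13.50 moles
Air moles = O2 / 0.209 = 13.50 / 0.209 = 64.59 moles air


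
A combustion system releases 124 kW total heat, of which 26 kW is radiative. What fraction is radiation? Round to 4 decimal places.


f_rad = Q_rad / Q_total
f_rad = 26 / 124 = 0.2097


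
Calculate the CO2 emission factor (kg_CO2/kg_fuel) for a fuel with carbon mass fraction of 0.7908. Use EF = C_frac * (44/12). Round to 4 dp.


EF = C_frac * (M_CO2 / M_C)
EF = 0.7908 * (44/12)
EF = 0.7908 * 3.666667 = 2.8996 kg_CO2/kg_fuel


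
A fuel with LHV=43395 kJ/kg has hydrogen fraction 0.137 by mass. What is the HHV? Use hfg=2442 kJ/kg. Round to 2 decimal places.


HHV = LHV + hfg * 9 * H
Water addition = 2442 * 9 * 0.137 = 3010.986 kJ/kg
HHV = 43395 + 3010.986 = 46405.99 kJ/kg


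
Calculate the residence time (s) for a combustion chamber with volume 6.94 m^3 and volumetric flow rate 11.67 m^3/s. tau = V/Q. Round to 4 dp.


tau = V / Q_flow
tau = 6.94 / 11.67 = 0.5947 s


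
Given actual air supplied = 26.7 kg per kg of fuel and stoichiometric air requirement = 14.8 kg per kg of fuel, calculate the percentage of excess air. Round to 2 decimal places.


Excess air = actual - stoichiometric = 26.7 - 14.8 = 11.90 kg/kg fuel
Excess air % = (excess / stoich) * 100 = (11.90 / 14.8) * 100 = 80.41%


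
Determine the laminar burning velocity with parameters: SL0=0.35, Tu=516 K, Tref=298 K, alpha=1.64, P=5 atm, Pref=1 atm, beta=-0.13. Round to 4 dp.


SL = SL0 * (Tu/Tref)^alpha * (P/Pref)^beta
T ratio = 516/298 = 1.73154362
(T ratio)^alpha = 1.73154362^1.64 = 2.460542
(P/Pref)^beta = 5^(-0.13) = 0.811211
SL = 0.35 * 2.460542 * 0.811211 = 0.6986 m/s


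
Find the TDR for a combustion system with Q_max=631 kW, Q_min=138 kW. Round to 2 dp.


TDR = Q_max / Q_min
TDR = 631 / 138 = 4.57


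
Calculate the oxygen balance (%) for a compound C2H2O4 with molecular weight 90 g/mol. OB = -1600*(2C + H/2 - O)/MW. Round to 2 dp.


OB = -1600 * (2C + H/2 - O) / MW
Inner = 2*2 + 2/2 - 4 = 1.00
OB = -1600 * 1.00 / 90 = -17.78%


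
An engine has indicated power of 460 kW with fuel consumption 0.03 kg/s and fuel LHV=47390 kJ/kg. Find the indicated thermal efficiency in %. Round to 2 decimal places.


eta_ith = (IP / (mf * LHV)) * 100
Denominator = 0.03 * 47390 = 1421.7000 kW
eta_ith = (460 / 1421.7000) * 100 = 32.36%


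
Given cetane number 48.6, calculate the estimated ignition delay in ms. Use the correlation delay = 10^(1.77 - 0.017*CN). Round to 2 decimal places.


delay = 10^(1.77 - 0.017*CN)
Exponent = 1.77 - 0.017*48.6 = 0.9438
delay = 10^0.9438 = 8.79 ms


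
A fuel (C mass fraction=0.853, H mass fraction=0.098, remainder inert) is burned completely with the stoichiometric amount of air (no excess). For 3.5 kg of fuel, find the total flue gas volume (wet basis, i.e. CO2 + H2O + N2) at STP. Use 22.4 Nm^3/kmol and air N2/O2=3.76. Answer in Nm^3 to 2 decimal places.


Per kg fuel: CO2 = (C/12 kmol)*22.4 = (0.853/12)*22.4 = 1.59227 Nm^3
Per kg fuel: H2O = (H/2 kmol)*22.4 = (0.098/2)*22.4 = 1.09760 Nm^3
O2 needed per kg fuel = C/12 + H/4 = 0.853/12 + 0.098/4 = 0.09558333 kmol
Per kg fuel: N2 = O2*3.76*22.4 = 0.09558333*3.76*22.4 = 8.05041 Nm^3
Total per kg = 1.59227 + 1.09760 + 8.05041 = 10.74028 Nm^3
Total = 10.74028 * 3.5 = 37.59 Nm^3


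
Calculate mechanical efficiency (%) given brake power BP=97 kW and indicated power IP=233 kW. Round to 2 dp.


eta_mech = (BP / IP) * 100
Ratio = 97 / 233 = 0.4163
eta_mech = 0.4163 * 100 = 41.63%


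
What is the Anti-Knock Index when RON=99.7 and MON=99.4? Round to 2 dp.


AKI = (RON + MON) / 2
AKI = (99.7 + 99.4) / 2
AKI = 199.1 / 2 = 99.55


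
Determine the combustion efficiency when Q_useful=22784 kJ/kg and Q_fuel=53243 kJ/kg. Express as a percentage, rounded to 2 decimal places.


Efficiency = (Q_useful / Q_fuel) * 100
Efficiency = (22784 / 53243) * 100
Efficiency = 0.4279 * 100 = 42.79%


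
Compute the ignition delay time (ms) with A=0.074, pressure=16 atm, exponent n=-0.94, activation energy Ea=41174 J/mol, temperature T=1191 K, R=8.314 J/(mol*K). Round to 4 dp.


tau = A * P^n * exp(Ea/(R*T))
P^n = 16^(-0.94) = 0.07381204
Ea/(R*T) = 41174/(8.314*1191) = 4.158161
exp(Ea/(R*T)) = 63.953790
tau = 0.074 * 0.07381204 * 63.953790 = 0.3493 ms


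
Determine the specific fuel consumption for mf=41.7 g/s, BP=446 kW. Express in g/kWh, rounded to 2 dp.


SFC = (mf / BP) * 3600
Rate = 41.7 / 446 = 0.093498 g/(s*kW)
SFC = 0.093498 * 3600 = 336.59 g/kWh


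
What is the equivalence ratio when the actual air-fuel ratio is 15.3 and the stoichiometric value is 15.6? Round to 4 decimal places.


phi = AFR_stoich / AFR_actual
phi = 15.6 / 15.3 = 1.0196


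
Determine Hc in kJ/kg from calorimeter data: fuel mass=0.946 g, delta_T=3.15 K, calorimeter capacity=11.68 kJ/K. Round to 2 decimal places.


Hc = C_cal * delta_T / m_fuel
Q_released = 11.68 * 3.15 = 36.7920 kJ
m_fuel = 0.946 g = 0.946/1000 kg = 0.000946 kg
Hc = 36.7920 / 0.000946 = 38892.18 kJ/kg


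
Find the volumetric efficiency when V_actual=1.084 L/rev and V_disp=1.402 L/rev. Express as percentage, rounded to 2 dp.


eta_v = (V_actual / V_disp) * 100
Ratio = 1.084 / 1.402 = 0.7732
eta_v = 0.7732 * 100 = 77.32%


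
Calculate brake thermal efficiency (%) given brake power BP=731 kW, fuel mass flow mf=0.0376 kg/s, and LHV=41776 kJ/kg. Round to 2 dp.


eta_BTE = (BP / (mf * LHV)) * 100
Denominator = 0.0376 * 41776 = 1570.7776 kW
eta_BTE = (731 / 1570.7776) * 100 = 46.54%


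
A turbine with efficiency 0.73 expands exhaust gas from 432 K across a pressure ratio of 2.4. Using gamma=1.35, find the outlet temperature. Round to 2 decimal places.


T_out = T_in * (1 - eta * (1 - PR^(-(gamma-1)/gamma)))
Exponent = -(1.35-1)/1.35 = -0.25925926
PR^exp = 2.4^(-0.25925926) = 0.79694200
Factor = 1 - 0.73*(1 - 0.79694200) = 0.85176766
T_out = 432 * 0.85176766 = 367.96 K


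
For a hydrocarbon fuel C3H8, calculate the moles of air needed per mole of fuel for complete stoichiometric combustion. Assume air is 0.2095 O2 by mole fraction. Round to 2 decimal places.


Balanced combustion: C3H8 + 5 O2 -> 3 CO2 + 4 H2O
O2 needed = C + H/4 = 3 + 8/4 = 5.00 moles
Air moles = O2 / 0.2095 = 5.00 / 0.2095 = 23.87 moles air


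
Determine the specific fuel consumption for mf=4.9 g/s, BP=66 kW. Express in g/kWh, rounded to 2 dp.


SFC = (mf / BP) * 3600
Rate = 4.9 / 66 = 0.074242 g/(s*kW)
SFC = 0.074242 * 3600 = 267.27 g/kWh


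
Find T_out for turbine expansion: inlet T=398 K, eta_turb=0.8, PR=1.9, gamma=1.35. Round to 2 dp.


T_out = T_in * (1 - eta * (1 - PR^(-(gamma-1)/gamma)))
Exponent = -(1.35-1)/1.35 = -0.25925926
PR^exp = 1.9^(-0.25925926) = 0.84670193
Factor = 1 - 0.8*(1 - 0.84670193) = 0.87736154
T_out = 398 * 0.87736154 = 349.19 K


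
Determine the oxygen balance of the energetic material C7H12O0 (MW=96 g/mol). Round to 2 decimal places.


OB = -1600 * (2C + H/2 - O) / MW
Inner = 2*7 + 12/2 - 0 = 20.00
OB = -1600 * 20.00 / 96 = -333.33%


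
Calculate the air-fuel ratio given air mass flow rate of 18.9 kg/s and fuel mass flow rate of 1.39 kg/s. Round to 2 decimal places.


AFR = m_air / m_fuel
AFR = 18.9 / 1.39 = 13.60


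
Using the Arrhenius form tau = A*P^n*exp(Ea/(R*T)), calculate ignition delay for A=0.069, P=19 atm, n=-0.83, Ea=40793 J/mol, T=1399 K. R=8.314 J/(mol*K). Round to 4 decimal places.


tau = A * P^n * exp(Ea/(R*T))
P^n = 19^(-0.83) = 0.08682294
Ea/(R*T) = 40793/(8.314*1399) = 3.507179
exp(Ea/(R*T)) = 33.354037
tau = 0.069 * 0.08682294 * 33.354037 = 0.1998 ms


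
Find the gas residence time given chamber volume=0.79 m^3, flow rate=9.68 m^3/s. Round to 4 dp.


tau = V / Q_flow
tau = 0.79 / 9.68 = 0.0816 s


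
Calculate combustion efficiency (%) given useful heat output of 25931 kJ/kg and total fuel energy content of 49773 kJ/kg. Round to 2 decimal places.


Efficiency = (Q_useful / Q_fuel) * 100
Efficiency = (25931 / 49773) * 100
Efficiency = 0.5210 * 100 = 52.10%


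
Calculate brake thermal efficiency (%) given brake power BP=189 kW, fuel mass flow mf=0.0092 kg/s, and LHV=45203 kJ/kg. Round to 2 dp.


eta_BTE = (BP / (mf * LHV)) * 100
Denominator = 0.0092 * 45203 = 415.8676 kW
eta_BTE = (189 / 415.8676) * 100 = 45.45%


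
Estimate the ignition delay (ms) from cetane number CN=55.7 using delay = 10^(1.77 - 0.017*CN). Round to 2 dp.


delay = 10^(1.77 - 0.017*CN)
Exponent = 1.77 - 0.017*55.7 = 0.8231
delay = 10^0.8231 = 6.65 ms


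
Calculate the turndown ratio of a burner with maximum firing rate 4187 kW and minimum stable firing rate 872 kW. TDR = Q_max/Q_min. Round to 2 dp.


TDR = Q_max / Q_min
TDR = 4187 / 872 = 4.80


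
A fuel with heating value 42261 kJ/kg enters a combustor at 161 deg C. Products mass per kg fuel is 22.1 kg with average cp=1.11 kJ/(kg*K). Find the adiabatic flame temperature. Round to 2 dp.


T_ad = T_in + Hc / (m_p * cp)
Denominator = 22.1 * 1.11 = 24.5310
Temperature rise = 42261 / 24.5310 = 1722.76 K
T_ad = 161 + 1722.76 = 1883.76 deg C


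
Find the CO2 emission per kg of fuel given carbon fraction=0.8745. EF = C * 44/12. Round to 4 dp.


EF = C_frac * (M_CO2 / M_C)
EF = 0.8745 * (44/12)
EF = 0.8745 * 3.666667 = 3.2065 kg_CO2/kg_fuel


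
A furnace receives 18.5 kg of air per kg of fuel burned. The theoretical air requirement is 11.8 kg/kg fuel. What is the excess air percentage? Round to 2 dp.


Excess air = actual - stoichiometric = 18.5 - 11.8 = 6.70 kg/kg fuel
Excess air % = (excess / stoich) * 100 = (6.70 / 11.8) * 100 = 56.78%


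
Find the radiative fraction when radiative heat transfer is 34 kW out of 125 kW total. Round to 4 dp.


f_rad = Q_rad / Q_total
f_rad = 34 / 125 = 0.2720


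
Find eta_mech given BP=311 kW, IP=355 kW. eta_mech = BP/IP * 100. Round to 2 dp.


eta_mech = (BP / IP) * 100
Ratio = 311 / 355 = 0.8761
eta_mech = 0.8761 * 100 = 87.61%


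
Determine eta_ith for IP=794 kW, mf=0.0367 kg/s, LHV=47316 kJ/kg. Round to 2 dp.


eta_ith = (IP / (mf * LHV)) * 100
Denominator = 0.0367 * 47316 = 1736.4972 kW
eta_ith = (794 / 1736.4972) * 100 = 45.72%


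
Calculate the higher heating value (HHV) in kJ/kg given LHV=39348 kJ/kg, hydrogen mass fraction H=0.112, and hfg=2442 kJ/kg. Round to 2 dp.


HHV = LHV + hfg * 9 * H
Water addition = 2442 * 9 * 0.112 = 2461.536 kJ/kg
HHV = 39348 + 2461.536 = 41809.54 kJ/kg


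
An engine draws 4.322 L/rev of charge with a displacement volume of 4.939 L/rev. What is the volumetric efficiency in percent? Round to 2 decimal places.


eta_v = (V_actual / V_disp) * 100
Ratio = 4.322 / 4.939 = 0.8751
eta_v = 0.8751 * 100 = 87.51%


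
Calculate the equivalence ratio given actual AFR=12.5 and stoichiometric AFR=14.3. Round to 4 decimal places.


phi = AFR_stoich / AFR_actual
phi = 14.3 / 12.5 = 1.1440


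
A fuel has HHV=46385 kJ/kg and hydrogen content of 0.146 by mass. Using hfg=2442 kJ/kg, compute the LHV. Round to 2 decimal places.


LHV = HHV - hfg * 9 * H
Water correction = 2442 * 9 * 0.146 = 3208.788 kJ/kg
LHV = 46385 - 3208.788 = 43176.21 kJ/kg


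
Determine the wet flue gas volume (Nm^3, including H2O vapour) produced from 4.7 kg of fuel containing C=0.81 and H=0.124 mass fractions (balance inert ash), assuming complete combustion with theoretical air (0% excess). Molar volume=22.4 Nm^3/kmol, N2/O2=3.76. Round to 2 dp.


Per kg fuel: CO2 = (C/12 kmol)*22.4 = (0.81/12)*22.4 = 1.51200 Nm^3
Per kg fuel: H2O = (H/2 kmol)*22.4 = (0.124/2)*22.4 = 1.38880 Nm^3
O2 needed per kg fuel = C/12 + H/4 = 0.81/12 + 0.124/4 = 0.09850000 kmol
Per kg fuel: N2 = O2*3.76*22.4 = 0.09850000*3.76*22.4 = 8.29606 Nm^3
Total per kg = 1.51200 + 1.38880 + 8.29606 = 11.19686 Nm^3
Total = 11.19686 * 4.7 = 52.63 Nm^3


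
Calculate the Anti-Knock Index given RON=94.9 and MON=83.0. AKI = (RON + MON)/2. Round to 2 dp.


AKI = (RON + MON) / 2
AKI = (94.9 + 83.0) / 2
AKI = 177.9 / 2 = 88.95


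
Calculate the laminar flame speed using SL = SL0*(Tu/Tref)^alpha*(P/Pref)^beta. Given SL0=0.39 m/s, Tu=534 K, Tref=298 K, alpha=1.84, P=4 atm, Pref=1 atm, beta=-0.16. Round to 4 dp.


SL = SL0 * (Tu/Tref)^alpha * (P/Pref)^beta
T ratio = 534/298 = 1.79194631
(T ratio)^alpha = 1.79194631^1.84 = 2.924947
(P/Pref)^beta = 4^(-0.16) = 0.801070
SL = 0.39 * 2.924947 * 0.801070 = 0.9138 m/s


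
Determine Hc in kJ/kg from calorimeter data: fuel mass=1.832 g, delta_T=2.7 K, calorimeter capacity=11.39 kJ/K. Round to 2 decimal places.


Hc = C_cal * delta_T / m_fuel
Q_released = 11.39 * 2.7 = 30.7530 kJ
m_fuel = 1.832 g = 1.832/1000 kg = 0.001832 kg
Hc = 30.7530 / 0.001832 = 16786.57 kJ/kg


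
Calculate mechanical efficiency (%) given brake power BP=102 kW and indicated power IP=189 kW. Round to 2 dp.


eta_mech = (BP / IP) * 100
Ratio = 102 / 189 = 0.5397
eta_mech = 0.5397 * 100 = 53.97%


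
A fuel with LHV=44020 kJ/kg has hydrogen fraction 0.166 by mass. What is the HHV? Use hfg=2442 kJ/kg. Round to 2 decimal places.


HHV = LHV + hfg * 9 * H
Water addition = 2442 * 9 * 0.166 = 3648.348 kJ/kg
HHV = 44020 + 3648.348 = 47668.35 kJ/kg


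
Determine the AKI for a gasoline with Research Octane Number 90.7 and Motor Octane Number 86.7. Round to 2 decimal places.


AKI = (RON + MON) / 2
AKI = (90.7 + 86.7) / 2
AKI = 177.4 / 2 = 88.70


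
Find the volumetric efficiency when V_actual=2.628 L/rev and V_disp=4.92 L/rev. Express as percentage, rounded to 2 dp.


eta_v = (V_actual / V_disp) * 100
Ratio = 2.628 / 4.92 = 0.5341
eta_v = 0.5341 * 100 = 53.41%


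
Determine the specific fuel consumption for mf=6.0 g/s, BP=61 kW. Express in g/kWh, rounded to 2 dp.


SFC = (mf / BP) * 3600
Rate = 6.0 / 61 = 0.098361 g/(s*kW)
SFC = 0.098361 * 3600 = 354.10 g/kWh


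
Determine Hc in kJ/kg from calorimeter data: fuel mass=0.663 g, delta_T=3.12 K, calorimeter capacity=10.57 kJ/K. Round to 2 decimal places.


Hc = C_cal * delta_T / m_fuel
Q_released = 10.57 * 3.12 = 32.9784 kJ
m_fuel = 0.663 g = 0.663/1000 kg = 0.000663 kg
Hc = 32.9784 / 0.000663 = 49741.18 kJ/kg


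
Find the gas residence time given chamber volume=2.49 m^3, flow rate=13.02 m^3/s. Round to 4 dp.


tau = V / Q_flow
tau = 2.49 / 13.02 = 0.1912 s


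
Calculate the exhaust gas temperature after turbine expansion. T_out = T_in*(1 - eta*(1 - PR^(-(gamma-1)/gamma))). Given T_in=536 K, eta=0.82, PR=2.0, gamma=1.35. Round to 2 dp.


T_out = T_in * (1 - eta * (1 - PR^(-(gamma-1)/gamma)))
Exponent = -(1.35-1)/1.35 = -0.25925926
PR^exp = 2.0^(-0.25925926) = 0.83551680
Factor = 1 - 0.82*(1 - 0.83551680) = 0.86512378
T_out = 536 * 0.86512378 = 463.71 K


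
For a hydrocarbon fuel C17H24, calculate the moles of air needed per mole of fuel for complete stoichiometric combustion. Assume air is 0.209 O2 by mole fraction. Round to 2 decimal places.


Balanced combustion: C17H24 + 23 O2 -> 17 CO2 + 12 H2O
O2 needed = C + H/4 = 17 + 24/4 = 23.00 moles
Air moles = O2 / 0.209 = 23.00 / 0.209 = 110.05 moles air


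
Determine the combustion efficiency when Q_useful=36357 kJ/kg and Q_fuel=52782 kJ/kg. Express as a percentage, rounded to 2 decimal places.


Efficiency = (Q_useful / Q_fuel) * 100
Efficiency = (36357 / 52782) * 100
Efficiency = 0.6888 * 100 = 68.88%


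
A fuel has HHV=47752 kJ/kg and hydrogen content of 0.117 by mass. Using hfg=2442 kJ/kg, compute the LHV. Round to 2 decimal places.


LHV = HHV - hfg * 9 * H
Water correction = 2442 * 9 * 0.117 = 2571.426 kJ/kg
LHV = 47752 - 2571.426 = 45180.57 kJ/kg


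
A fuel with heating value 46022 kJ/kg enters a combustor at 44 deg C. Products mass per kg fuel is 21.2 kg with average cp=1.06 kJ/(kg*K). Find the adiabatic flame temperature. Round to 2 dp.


T_ad = T_in + Hc / (m_p * cp)
Denominator = 21.2 * 1.06 = 22.4720
Temperature rise = 46022 / 22.4720 = 2047.97 K
T_ad = 44 + 2047.97 = 2091.97 deg C


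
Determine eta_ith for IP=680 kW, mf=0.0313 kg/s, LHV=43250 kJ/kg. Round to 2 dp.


eta_ith = (IP / (mf * LHV)) * 100
Denominator = 0.0313 * 43250 = 1353.7250 kW
eta_ith = (680 / 1353.7250) * 100 = 50.23%


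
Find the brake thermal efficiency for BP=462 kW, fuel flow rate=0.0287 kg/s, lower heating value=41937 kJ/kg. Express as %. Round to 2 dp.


eta_BTE = (BP / (mf * LHV)) * 100
Denominator = 0.0287 * 41937 = 1203.5919 kW
eta_BTE = (462 / 1203.5919) * 100 = 38.39%


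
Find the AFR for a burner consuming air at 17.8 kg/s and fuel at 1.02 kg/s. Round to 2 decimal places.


AFR = m_air / m_fuel
AFR = 17.8 / 1.02 = 17.45


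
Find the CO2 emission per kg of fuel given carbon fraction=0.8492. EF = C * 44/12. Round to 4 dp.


EF = C_frac * (M_CO2 / M_C)
EF = 0.8492 * (44/12)
EF = 0.8492 * 3.666667 = 3.1137 kg_CO2/kg_fuel


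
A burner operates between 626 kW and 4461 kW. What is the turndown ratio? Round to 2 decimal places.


TDR = Q_max / Q_min
TDR = 4461 / 626 = 7.13


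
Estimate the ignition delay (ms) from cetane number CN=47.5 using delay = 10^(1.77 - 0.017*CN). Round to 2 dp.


delay = 10^(1.77 - 0.017*CN)
Exponent = 1.77 - 0.017*47.5 = 0.9625
delay = 10^0.9625 = 9.17 ms


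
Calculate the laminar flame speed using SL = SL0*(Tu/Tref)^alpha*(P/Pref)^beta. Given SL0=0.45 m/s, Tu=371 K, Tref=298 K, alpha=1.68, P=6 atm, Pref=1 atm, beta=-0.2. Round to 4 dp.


SL = SL0 * (Tu/Tref)^alpha * (P/Pref)^beta
T ratio = 371/298 = 1.24496644
(T ratio)^alpha = 1.24496644^1.68 = 1.444990
(P/Pref)^beta = 6^(-0.2) = 0.698827
SL = 0.45 * 1.444990 * 0.698827 = 0.4544 m/s


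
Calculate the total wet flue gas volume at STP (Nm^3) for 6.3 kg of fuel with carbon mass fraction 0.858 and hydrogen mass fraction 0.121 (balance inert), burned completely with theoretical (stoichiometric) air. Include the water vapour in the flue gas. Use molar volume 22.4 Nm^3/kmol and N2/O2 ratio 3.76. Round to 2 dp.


Per kg fuel: CO2 = (C/12 kmol)*22.4 = (0.858/12)*22.4 = 1.60160 Nm^3
Per kg fuel: H2O = (H/2 kmol)*22.4 = (0.121/2)*22.4 = 1.35520 Nm^3
O2 needed per kg fuel = C/12 + H/4 = 0.858/12 + 0.121/4 = 0.10175000 kmol
Per kg fuel: N2 = O2*3.76*22.4 = 0.10175000*3.76*22.4 = 8.56979 Nm^3
Total per kg = 1.60160 + 1.35520 + 8.56979 = 11.52659 Nm^3
Total = 11.52659 * 6.3 = 72.62 Nm^3


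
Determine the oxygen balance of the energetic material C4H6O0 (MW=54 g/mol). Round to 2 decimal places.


OB = -1600 * (2C + H/2 - O) / MW
Inner = 2*4 + 6/2 - 0 = 11.00
OB = -1600 * 11.00 / 54 = -325.93%


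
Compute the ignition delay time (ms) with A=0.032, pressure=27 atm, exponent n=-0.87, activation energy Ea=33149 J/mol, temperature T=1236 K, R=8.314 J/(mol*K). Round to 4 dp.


tau = A * P^n * exp(Ea/(R*T))
P^n = 27^(-0.87) = 0.05684778
Ea/(R*T) = 33149/(8.314*1236) = 3.225833
exp(Ea/(R*T)) = 25.174547
tau = 0.032 * 0.05684778 * 25.174547 = 0.0458 ms


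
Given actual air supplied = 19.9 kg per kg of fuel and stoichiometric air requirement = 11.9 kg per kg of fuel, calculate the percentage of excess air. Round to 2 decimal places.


Excess air = actual - stoichiometric = 19.9 - 11.9 = 8.00 kg/kg fuel
Excess air % = (excess / stoich) * 100 = (8.00 / 11.9) * 100 = 67.23%


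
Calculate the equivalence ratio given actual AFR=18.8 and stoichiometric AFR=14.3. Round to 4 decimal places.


phi = AFR_stoich / AFR_actual
phi = 14.3 / 18.8 = 0.7606


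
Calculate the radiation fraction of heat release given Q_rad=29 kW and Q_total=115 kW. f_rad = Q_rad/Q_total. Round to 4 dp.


f_rad = Q_rad / Q_total
f_rad = 29 / 115 = 0.2522


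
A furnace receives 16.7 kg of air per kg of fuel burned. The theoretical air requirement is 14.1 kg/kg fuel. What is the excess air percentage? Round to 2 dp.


Excess air = actual - stoichiometric = 16.7 - 14.1 = 2.60 kg/kg fuel
Excess air % = (excess / stoich) * 100 = (2.60 / 14.1) * 100 = 18.44%


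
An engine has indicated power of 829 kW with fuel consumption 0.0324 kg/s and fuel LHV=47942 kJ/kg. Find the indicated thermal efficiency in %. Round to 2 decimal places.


eta_ith = (IP / (mf * LHV)) * 100
Denominator = 0.0324 * 47942 = 1553.3208 kW
eta_ith = (829 / 1553.3208) * 100 = 53.37%


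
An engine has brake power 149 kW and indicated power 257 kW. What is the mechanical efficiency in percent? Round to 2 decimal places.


eta_mech = (BP / IP) * 100
Ratio = 149 / 257 = 0.5798
eta_mech = 0.5798 * 100 = 57.98%


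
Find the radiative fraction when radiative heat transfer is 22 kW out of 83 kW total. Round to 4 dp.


f_rad = Q_rad / Q_total
f_rad = 22 / 83 = 0.2651


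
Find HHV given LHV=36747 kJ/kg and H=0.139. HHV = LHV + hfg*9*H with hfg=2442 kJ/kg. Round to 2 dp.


HHV = LHV + hfg * 9 * H
Water addition = 2442 * 9 * 0.139 = 3054.942 kJ/kg
HHV = 36747 + 3054.942 = 39801.94 kJ/kg


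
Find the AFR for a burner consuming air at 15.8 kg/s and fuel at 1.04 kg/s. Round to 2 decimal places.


AFR = m_air / m_fuel
AFR = 15.8 / 1.04 = 15.19


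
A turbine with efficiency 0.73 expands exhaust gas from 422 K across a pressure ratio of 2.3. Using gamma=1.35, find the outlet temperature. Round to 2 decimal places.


T_out = T_in * (1 - eta * (1 - PR^(-(gamma-1)/gamma)))
Exponent = -(1.35-1)/1.35 = -0.25925926
PR^exp = 2.3^(-0.25925926) = 0.80578413
Factor = 1 - 0.73*(1 - 0.80578413) = 0.85822241
T_out = 422 * 0.85822241 = 362.17 K


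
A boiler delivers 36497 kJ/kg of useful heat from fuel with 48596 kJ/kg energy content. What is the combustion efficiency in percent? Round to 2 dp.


Efficiency = (Q_useful / Q_fuel) * 100
Efficiency = (36497 / 48596) * 100
Efficiency = 0.7510 * 100 = 75.10%


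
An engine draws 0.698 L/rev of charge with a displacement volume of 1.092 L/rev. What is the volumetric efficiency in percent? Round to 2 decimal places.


eta_v = (V_actual / V_disp) * 100
Ratio = 0.698 / 1.092 = 0.6392
eta_v = 0.6392 * 100 = 63.92%


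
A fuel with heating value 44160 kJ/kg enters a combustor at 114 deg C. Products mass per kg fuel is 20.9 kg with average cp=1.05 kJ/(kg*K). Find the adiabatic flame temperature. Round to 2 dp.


T_ad = T_in + Hc / (m_p * cp)
Denominator = 20.9 * 1.05 = 21.9450
Temperature rise = 44160 / 21.9450 = 2012.30 K
T_ad = 114 + 2012.30 = 2126.30 deg C


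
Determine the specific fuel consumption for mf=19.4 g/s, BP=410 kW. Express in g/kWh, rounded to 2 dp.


SFC = (mf / BP) * 3600
Rate = 19.4 / 410 = 0.047317 g/(s*kW)
SFC = 0.047317 * 3600 = 170.34 g/kWh


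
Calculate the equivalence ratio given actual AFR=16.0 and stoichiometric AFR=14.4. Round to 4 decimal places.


phi = AFR_stoich / AFR_actual
phi = 14.4 / 16.0 = 0.9000


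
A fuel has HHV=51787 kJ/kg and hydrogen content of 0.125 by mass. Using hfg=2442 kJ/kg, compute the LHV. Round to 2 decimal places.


LHV = HHV - hfg * 9 * H
Water correction = 2442 * 9 * 0.125 = 2747.250 kJ/kg
LHV = 51787 - 2747.250 = 49039.75 kJ/kg


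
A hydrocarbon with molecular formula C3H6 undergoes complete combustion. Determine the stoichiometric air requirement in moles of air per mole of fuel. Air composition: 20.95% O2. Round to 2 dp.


Balanced combustion: C3H6 + 4.5 O2 -> 3 CO2 + 3 H2O
O2 needed = C + H/4 = 3 + 6/4 = 4.50 moles
Air moles = O2 / 0.2095 = 4.50 / 0.2095 = 21.48 moles air


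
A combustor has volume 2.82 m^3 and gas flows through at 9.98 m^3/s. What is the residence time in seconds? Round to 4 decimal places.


tau = V / Q_flow
tau = 2.82 / 9.98 = 0.2826 s


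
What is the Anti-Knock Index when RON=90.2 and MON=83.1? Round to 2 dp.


AKI = (RON + MON) / 2
AKI = (90.2 + 83.1) / 2
AKI = 173.3 / 2 = 86.65


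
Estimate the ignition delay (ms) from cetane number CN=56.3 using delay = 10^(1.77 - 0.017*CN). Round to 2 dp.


delay = 10^(1.77 - 0.017*CN)
Exponent = 1.77 - 0.017*56.3 = 0.8129
delay = 10^0.8129 = 6.50 ms


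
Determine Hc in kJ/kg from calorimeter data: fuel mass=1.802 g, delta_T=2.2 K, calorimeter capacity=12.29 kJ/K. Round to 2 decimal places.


Hc = C_cal * delta_T / m_fuel
Q_released = 12.29 * 2.2 = 27.0380 kJ
m_fuel = 1.802 g = 1.802/1000 kg = 0.001802 kg
Hc = 27.0380 / 0.001802 = 15004.44 kJ/kg


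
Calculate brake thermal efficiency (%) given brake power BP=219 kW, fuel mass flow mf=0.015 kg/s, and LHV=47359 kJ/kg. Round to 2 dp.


eta_BTE = (BP / (mf * LHV)) * 100
Denominator = 0.015 * 47359 = 710.3850 kW
eta_BTE = (219 / 710.3850) * 100 = 30.83%


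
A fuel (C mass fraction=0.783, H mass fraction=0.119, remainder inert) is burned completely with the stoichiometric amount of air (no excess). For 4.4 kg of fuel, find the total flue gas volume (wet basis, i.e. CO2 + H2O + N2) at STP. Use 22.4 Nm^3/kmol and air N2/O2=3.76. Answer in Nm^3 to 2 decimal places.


Per kg fuel: CO2 = (C/12 kmol)*22.4 = (0.783/12)*22.4 = 1.46160 Nm^3
Per kg fuel: H2O = (H/2 kmol)*22.4 = (0.119/2)*22.4 = 1.33280 Nm^3
O2 needed per kg fuel = C/12 + H/4 = 0.783/12 + 0.119/4 = 0.09500000 kmol
Per kg fuel: N2 = O2*3.76*22.4 = 0.09500000*3.76*22.4 = 8.00128 Nm^3
Total per kg = 1.46160 + 1.33280 + 8.00128 = 10.79568 Nm^3
Total = 10.79568 * 4.4 = 47.50 Nm^3


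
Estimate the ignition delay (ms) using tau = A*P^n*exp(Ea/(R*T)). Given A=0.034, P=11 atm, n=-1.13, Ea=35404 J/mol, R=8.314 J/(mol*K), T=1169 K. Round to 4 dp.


tau = A * P^n * exp(Ea/(R*T))
P^n = 11^(-1.13) = 0.06656199
Ea/(R*T) = 35404/(8.314*1169) = 3.642737
exp(Ea/(R*T)) = 38.196232
tau = 0.034 * 0.06656199 * 38.196232 = 0.0864 ms


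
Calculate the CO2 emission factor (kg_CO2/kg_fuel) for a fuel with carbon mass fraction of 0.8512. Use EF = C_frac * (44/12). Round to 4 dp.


EF = C_frac * (M_CO2 / M_C)
EF = 0.8512 * (44/12)
EF = 0.8512 * 3.666667 = 3.1211 kg_CO2/kg_fuel


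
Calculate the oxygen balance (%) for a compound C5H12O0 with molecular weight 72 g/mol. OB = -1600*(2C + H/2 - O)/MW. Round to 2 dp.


OB = -1600 * (2C + H/2 - O) / MW
Inner = 2*5 + 12/2 - 0 = 16.00
OB = -1600 * 16.00 / 72 = -355.56%


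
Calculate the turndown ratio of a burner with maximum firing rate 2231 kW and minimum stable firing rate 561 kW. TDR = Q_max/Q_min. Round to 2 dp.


TDR = Q_max / Q_min
TDR = 2231 / 561 = 3.98


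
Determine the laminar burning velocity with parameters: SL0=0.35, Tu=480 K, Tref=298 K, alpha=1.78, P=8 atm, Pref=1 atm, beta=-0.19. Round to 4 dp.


SL = SL0 * (Tu/Tref)^alpha * (P/Pref)^beta
T ratio = 480/298 = 1.61073826
(T ratio)^alpha = 1.61073826^1.78 = 2.336170
(P/Pref)^beta = 8^(-0.19) = 0.673617
SL = 0.35 * 2.336170 * 0.673617 = 0.5508 m/s


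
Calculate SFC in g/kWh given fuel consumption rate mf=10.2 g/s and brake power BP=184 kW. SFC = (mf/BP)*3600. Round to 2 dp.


SFC = (mf / BP) * 3600
Rate = 10.2 / 184 = 0.055435 g/(s*kW)
SFC = 0.055435 * 3600 = 199.57 g/kWh


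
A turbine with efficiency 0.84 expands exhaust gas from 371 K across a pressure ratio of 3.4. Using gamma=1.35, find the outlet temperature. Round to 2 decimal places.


T_out = T_in * (1 - eta * (1 - PR^(-(gamma-1)/gamma)))
Exponent = -(1.35-1)/1.35 = -0.25925926
PR^exp = 3.4^(-0.25925926) = 0.72813041
Factor = 1 - 0.84*(1 - 0.72813041) = 0.77162954
T_out = 371 * 0.77162954 = 286.27 K


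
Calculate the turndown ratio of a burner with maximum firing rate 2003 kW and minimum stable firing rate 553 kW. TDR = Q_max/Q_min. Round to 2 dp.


TDR = Q_max / Q_min
TDR = 2003 / 553 = 3.62


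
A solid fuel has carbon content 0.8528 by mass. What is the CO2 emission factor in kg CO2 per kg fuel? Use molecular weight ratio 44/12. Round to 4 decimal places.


EF = C_frac * (M_CO2 / M_C)
EF = 0.8528 * (44/12)
EF = 0.8528 * 3.666667 = 3.1269 kg_CO2/kg_fuel


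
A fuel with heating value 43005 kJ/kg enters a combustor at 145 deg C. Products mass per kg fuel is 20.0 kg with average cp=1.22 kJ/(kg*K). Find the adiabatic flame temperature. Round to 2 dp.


T_ad = T_in + Hc / (m_p * cp)
Denominator = 20.0 * 1.22 = 24.4000
Temperature rise = 43005 / 24.4000 = 1762.50 K
T_ad = 145 + 1762.50 = 1907.50 deg C


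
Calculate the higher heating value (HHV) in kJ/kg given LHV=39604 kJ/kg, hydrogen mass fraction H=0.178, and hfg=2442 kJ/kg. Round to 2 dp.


HHV = LHV + hfg * 9 * H
Water addition = 2442 * 9 * 0.178 = 3912.084 kJ/kg
HHV = 39604 + 3912.084 = 43516.08 kJ/kg


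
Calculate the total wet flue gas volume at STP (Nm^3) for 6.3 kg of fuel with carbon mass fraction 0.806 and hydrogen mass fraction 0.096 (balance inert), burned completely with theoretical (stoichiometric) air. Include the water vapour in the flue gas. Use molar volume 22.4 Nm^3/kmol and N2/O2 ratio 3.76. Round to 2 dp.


Per kg fuel: CO2 = (C/12 kmol)*22.4 = (0.806/12)*22.4 = 1.50453 Nm^3
Per kg fuel: H2O = (H/2 kmol)*22.4 = (0.096/2)*22.4 = 1.07520 Nm^3
O2 needed per kg fuel = C/12 + H/4 = 0.806/12 + 0.096/4 = 0.09116667 kmol
Per kg fuel: N2 = O2*3.76*22.4 = 0.09116667*3.76*22.4 = 7.67842 Nm^3
Total per kg = 1.50453 + 1.07520 + 7.67842 = 10.25815 Nm^3
Total = 10.25815 * 6.3 = 64.63 Nm^3


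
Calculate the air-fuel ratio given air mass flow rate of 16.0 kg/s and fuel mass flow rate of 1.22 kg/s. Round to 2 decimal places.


AFR = m_air / m_fuel
AFR = 16.0 / 1.22 = 13.11


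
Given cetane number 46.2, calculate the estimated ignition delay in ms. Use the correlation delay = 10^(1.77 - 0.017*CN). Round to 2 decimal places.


delay = 10^(1.77 - 0.017*CN)
Exponent = 1.77 - 0.017*46.2 = 0.9846
delay = 10^0.9846 = 9.65 ms


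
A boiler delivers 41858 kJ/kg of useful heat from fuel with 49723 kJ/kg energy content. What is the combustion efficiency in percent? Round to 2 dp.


Efficiency = (Q_useful / Q_fuel) * 100
Efficiency = (41858 / 49723) * 100
Efficiency = 0.8418 * 100 = 84.18%


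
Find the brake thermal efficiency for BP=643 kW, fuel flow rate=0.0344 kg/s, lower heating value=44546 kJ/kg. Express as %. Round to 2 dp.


eta_BTE = (BP / (mf * LHV)) * 100
Denominator = 0.0344 * 44546 = 1532.3824 kW
eta_BTE = (643 / 1532.3824) * 100 = 41.96%


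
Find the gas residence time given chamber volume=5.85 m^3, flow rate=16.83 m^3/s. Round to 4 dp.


tau = V / Q_flow
tau = 5.85 / 16.83 = 0.3476 s


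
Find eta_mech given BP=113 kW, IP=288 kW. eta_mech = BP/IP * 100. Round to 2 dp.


eta_mech = (BP / IP) * 100
Ratio = 113 / 288 = 0.3924
eta_mech = 0.3924 * 100 = 39.24%


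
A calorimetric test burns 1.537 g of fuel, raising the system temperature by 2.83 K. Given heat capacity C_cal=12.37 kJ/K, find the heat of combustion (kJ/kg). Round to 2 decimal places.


Hc = C_cal * delta_T / m_fuel
Q_released = 12.37 * 2.83 = 35.0071 kJ
m_fuel = 1.537 g = 1.537/1000 kg = 0.001537 kg
Hc = 35.0071 / 0.001537 = 22776.25 kJ/kg


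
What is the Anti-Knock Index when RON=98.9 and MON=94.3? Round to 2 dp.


AKI = (RON + MON) / 2
AKI = (98.9 + 94.3) / 2
AKI = 193.2 / 2 = 96.60


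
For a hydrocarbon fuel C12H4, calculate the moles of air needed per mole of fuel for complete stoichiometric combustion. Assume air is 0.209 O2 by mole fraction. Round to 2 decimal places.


Balanced combustion: C12H4 + 13 O2 -> 12 CO2 + 2 H2O
O2 needed = C + H/4 = 12 + 4/4 = 13.00 moles
Air moles = O2 / 0.209 = 13.00 / 0.209 = 62.20 moles air


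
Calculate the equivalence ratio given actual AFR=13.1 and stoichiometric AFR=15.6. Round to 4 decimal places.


phi = AFR_stoich / AFR_actual
phi = 15.6 / 13.1 = 1.1908


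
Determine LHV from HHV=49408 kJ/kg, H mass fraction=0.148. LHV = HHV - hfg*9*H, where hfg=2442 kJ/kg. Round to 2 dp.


LHV = HHV - hfg * 9 * H
Water correction = 2442 * 9 * 0.148 = 3252.744 kJ/kg
LHV = 49408 - 3252.744 = 46155.26 kJ/kg


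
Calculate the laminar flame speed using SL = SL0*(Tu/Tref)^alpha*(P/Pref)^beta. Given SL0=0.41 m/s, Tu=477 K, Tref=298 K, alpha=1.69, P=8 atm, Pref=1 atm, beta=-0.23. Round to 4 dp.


SL = SL0 * (Tu/Tref)^alpha * (P/Pref)^beta
T ratio = 477/298 = 1.60067114
(T ratio)^alpha = 1.60067114^1.69 = 2.214474
(P/Pref)^beta = 8^(-0.23) = 0.619854
SL = 0.41 * 2.214474 * 0.619854 = 0.5628 m/s


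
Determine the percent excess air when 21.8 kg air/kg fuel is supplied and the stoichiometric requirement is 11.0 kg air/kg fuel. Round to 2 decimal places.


Excess air = actual - stoichiometric = 21.8 - 11.0 = 10.80 kg/kg fuel
Excess air % = (excess / stoich) * 100 = (10.80 / 11.0) * 100 = 98.18%


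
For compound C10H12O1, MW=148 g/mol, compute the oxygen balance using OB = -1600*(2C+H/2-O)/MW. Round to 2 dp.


OB = -1600 * (2C + H/2 - O) / MW
Inner = 2*10 + 12/2 - 1 = 25.00
OB = -1600 * 25.00 / 148 = -270.27%


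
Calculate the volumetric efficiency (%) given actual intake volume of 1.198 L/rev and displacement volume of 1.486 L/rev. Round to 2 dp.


eta_v = (V_actual / V_disp) * 100
Ratio = 1.198 / 1.486 = 0.8062
eta_v = 0.8062 * 100 = 80.62%


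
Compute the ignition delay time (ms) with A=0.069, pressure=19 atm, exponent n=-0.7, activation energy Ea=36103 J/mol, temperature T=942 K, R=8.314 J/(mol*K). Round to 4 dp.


tau = A * P^n * exp(Ea/(R*T))
P^n = 19^(-0.7) = 0.12731292
Ea/(R*T) = 36103/(8.314*942) = 4.609803
exp(Ea/(R*T)) = 100.464359
tau = 0.069 * 0.12731292 * 100.464359 = 0.8825 ms


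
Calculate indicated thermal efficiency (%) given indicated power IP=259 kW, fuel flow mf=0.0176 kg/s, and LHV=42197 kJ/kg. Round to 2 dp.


eta_ith = (IP / (mf * LHV)) * 100
Denominator = 0.0176 * 42197 = 742.6672 kW
eta_ith = (259 / 742.6672) * 100 = 34.87%


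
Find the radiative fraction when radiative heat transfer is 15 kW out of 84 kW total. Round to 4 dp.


f_rad = Q_rad / Q_total
f_rad = 15 / 84 = 0.1786


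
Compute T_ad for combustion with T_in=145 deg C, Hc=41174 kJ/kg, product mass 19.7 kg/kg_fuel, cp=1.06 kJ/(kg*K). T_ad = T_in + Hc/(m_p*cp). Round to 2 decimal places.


T_ad = T_in + Hc / (m_p * cp)
Denominator = 19.7 * 1.06 = 20.8820
Temperature rise = 41174 / 20.8820 = 1971.75 K
T_ad = 145 + 1971.75 = 2116.75 deg C


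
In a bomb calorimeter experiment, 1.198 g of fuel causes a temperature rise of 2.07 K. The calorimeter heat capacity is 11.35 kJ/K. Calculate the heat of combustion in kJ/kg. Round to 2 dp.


Hc = C_cal * delta_T / m_fuel
Q_released = 11.35 * 2.07 = 23.4945 kJ
m_fuel = 1.198 g = 1.198/1000 kg = 0.001198 kg
Hc = 23.4945 / 0.001198 = 19611.44 kJ/kg


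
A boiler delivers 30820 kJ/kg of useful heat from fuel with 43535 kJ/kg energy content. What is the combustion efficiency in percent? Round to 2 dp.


Efficiency = (Q_useful / Q_fuel) * 100
Efficiency = (30820 / 43535) * 100
Efficiency = 0.7079 * 100 = 70.79%


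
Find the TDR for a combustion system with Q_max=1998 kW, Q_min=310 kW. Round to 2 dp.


TDR = Q_max / Q_min
TDR = 1998 / 310 = 6.45


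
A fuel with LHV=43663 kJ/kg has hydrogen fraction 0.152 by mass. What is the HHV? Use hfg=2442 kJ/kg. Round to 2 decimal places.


HHV = LHV + hfg * 9 * H
Water addition = 2442 * 9 * 0.152 = 3340.656 kJ/kg
HHV = 43663 + 3340.656 = 47003.66 kJ/kg


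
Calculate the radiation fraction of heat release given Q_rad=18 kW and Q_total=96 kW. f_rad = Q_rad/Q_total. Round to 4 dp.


f_rad = Q_rad / Q_total
f_rad = 18 / 96 = 0.1875


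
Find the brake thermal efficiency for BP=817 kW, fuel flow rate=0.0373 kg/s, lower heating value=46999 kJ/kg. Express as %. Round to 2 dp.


eta_BTE = (BP / (mf * LHV)) * 100
Denominator = 0.0373 * 46999 = 1753.0627 kW
eta_BTE = (817 / 1753.0627) * 100 = 46.60%


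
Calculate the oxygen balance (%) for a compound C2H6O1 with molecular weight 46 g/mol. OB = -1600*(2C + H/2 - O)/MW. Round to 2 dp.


OB = -1600 * (2C + H/2 - O) / MW
Inner = 2*2 + 6/2 - 1 = 6.00
OB = -1600 * 6.00 / 46 = -208.70%


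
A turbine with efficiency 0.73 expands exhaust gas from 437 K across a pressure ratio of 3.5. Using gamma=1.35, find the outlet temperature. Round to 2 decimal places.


T_out = T_in * (1 - eta * (1 - PR^(-(gamma-1)/gamma)))
Exponent = -(1.35-1)/1.35 = -0.25925926
PR^exp = 3.5^(-0.25925926) = 0.72267881
Factor = 1 - 0.73*(1 - 0.72267881) = 0.79755553
T_out = 437 * 0.79755553 = 348.53 K
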